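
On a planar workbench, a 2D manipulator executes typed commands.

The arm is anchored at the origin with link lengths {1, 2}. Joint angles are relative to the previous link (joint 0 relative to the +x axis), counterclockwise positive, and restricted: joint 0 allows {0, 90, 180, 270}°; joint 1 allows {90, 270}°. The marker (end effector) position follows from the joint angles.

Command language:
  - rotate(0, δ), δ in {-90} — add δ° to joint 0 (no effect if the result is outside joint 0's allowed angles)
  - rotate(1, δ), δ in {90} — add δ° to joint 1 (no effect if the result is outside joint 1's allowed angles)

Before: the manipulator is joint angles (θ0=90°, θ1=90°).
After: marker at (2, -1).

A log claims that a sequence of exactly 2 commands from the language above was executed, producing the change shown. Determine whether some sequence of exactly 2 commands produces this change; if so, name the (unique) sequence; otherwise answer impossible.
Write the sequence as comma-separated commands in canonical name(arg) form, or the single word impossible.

rotate(0, -90), rotate(0, -90)

from: joint angles (θ0=90°, θ1=90°)
t=1 rotate(0, -90) ⇒ joint angles (θ0=0°, θ1=90°)
t=2 rotate(0, -90) ⇒ joint angles (θ0=270°, θ1=90°)
all 4 alternatives checked — unique.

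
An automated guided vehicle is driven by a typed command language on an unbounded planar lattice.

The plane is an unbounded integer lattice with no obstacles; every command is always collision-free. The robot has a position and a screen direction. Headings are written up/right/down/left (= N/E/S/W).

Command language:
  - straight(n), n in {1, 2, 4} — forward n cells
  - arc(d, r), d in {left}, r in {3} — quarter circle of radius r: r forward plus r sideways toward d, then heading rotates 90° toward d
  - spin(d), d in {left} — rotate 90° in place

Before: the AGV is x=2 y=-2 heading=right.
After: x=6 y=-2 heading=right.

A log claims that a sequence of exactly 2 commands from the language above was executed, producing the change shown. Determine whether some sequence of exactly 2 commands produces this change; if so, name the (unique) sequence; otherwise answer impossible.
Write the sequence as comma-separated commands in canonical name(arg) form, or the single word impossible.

straight(2), straight(2)

key: still facing E at the end — nothing in the sequence rotates
start: x=2 y=-2 heading=right
t=1 straight(2) ⇒ x=4 y=-2 heading=right
t=2 straight(2) ⇒ x=6 y=-2 heading=right
no rival 2-sequence matches.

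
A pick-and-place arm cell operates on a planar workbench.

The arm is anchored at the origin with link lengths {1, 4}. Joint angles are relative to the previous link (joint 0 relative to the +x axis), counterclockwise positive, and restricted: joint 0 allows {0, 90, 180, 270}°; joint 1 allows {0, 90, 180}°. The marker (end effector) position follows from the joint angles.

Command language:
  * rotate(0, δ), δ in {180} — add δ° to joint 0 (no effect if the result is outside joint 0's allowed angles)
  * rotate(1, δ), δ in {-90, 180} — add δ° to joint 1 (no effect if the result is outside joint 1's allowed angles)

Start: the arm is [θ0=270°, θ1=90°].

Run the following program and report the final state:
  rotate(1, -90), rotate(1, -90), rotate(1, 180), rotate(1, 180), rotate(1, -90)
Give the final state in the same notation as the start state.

[θ0=270°, θ1=0°]

initial: [θ0=270°, θ1=90°]
t=1 rotate(1, -90) ⇒ [θ0=270°, θ1=0°]
t=2 rotate(1, -90) ⇒ [θ0=270°, θ1=0°]
t=3 rotate(1, 180) ⇒ [θ0=270°, θ1=180°]
t=4 rotate(1, 180) ⇒ [θ0=270°, θ1=0°]
t=5 rotate(1, -90) ⇒ [θ0=270°, θ1=0°]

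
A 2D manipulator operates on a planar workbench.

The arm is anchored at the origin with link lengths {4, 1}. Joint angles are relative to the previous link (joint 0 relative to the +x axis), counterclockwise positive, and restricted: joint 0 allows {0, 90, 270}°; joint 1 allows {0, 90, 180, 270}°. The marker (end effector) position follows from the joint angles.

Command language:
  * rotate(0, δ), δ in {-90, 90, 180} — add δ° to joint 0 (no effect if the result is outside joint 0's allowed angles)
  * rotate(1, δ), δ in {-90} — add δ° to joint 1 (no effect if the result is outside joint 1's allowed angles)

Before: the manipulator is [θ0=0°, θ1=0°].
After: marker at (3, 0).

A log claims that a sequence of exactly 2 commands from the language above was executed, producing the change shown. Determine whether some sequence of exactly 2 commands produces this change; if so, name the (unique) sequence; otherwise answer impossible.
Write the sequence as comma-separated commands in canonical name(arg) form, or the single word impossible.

t0: [θ0=0°, θ1=0°]
[1] after rotate(1, -90): [θ0=0°, θ1=270°]
[2] after rotate(1, -90): [θ0=0°, θ1=180°]
no rival 2-sequence matches.

rotate(1, -90), rotate(1, -90)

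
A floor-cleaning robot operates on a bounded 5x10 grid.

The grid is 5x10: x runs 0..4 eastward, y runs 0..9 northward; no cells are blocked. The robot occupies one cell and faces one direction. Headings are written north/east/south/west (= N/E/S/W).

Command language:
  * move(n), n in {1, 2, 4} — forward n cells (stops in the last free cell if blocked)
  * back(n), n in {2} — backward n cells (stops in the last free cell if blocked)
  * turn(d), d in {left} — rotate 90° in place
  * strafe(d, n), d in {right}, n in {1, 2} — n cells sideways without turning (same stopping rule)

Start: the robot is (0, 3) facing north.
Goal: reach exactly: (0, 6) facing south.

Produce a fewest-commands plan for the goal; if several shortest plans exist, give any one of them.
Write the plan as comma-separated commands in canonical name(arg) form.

from: (0, 3) facing north
step 1 (turn(left)): (0, 3) facing west
step 2 (strafe(right, 1)): (0, 4) facing west
step 3 (turn(left)): (0, 4) facing south
step 4 (back(2)): (0, 6) facing south
shorter routes all fall short; 4 is best.

turn(left), strafe(right, 1), turn(left), back(2)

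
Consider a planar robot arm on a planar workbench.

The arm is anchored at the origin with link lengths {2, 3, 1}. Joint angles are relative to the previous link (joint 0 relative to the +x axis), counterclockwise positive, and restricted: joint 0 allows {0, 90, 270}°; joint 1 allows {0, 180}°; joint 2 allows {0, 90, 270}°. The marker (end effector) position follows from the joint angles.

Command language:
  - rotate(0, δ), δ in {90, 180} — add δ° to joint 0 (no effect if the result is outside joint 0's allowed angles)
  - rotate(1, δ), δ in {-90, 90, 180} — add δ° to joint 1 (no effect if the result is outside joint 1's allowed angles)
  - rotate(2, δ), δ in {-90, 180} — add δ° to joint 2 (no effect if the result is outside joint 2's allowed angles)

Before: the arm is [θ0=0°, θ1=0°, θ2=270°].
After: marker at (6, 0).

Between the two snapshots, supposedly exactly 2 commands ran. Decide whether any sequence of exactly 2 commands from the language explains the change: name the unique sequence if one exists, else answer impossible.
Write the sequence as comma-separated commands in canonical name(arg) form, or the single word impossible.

rotate(2, 180), rotate(2, -90)

key: running rotate(2, -90) before rotate(2, 180) would end elsewhere — order is forced
initial: [θ0=0°, θ1=0°, θ2=270°]
[1] after rotate(2, 180): [θ0=0°, θ1=0°, θ2=90°]
[2] after rotate(2, -90): [θ0=0°, θ1=0°, θ2=0°]
no rival 2-sequence matches.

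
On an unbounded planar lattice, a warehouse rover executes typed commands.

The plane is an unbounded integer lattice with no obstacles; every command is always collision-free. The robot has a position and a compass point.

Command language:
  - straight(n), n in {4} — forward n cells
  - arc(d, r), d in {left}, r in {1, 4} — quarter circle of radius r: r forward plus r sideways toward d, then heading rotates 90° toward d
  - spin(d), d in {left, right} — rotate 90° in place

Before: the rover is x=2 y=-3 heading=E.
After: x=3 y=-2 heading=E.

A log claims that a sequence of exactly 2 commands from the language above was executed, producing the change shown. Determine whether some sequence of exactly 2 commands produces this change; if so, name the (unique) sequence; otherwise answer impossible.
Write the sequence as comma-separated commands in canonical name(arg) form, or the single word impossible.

arc(left, 1), spin(right)

key: running spin(right) before arc(left, 1) would end elsewhere — order is forced
t0: x=2 y=-3 heading=E
t=1 arc(left, 1) ⇒ x=3 y=-2 heading=N
t=2 spin(right) ⇒ x=3 y=-2 heading=E
no rival 2-sequence matches.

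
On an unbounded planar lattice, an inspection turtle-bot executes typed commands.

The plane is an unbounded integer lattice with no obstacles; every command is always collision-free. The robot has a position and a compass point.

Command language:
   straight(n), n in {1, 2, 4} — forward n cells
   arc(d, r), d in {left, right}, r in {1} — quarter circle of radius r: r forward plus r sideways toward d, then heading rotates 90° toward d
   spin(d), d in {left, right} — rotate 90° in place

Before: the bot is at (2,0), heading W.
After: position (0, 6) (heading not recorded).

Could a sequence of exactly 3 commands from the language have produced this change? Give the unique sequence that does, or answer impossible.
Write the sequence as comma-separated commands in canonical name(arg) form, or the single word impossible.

arc(right, 1), straight(4), arc(left, 1)

key: running arc(left, 1) before arc(right, 1) would end elsewhere — order is forced
t0: at (2,0), heading W
1. arc(right, 1) → at (1,1), heading N
2. straight(4) → at (1,5), heading N
3. arc(left, 1) → at (0,6), heading W
no other 3-command option fits: unique.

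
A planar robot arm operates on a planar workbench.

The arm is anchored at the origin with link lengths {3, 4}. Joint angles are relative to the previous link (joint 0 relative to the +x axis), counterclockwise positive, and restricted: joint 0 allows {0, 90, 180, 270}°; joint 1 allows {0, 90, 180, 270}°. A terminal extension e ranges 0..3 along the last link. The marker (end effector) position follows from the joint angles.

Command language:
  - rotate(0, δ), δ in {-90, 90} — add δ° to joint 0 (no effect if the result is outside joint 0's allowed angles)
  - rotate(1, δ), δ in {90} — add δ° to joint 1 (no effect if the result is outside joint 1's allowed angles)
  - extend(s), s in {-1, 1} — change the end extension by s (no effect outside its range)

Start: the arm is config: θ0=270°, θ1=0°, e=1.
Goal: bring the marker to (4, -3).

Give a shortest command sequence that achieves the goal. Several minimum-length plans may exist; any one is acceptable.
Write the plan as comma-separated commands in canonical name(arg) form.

start: config: θ0=270°, θ1=0°, e=1
t=1 extend(-1) ⇒ config: θ0=270°, θ1=0°, e=0
t=2 rotate(1, 90) ⇒ config: θ0=270°, θ1=90°, e=0
no 1-step plan works, so 2 is optimal.

extend(-1), rotate(1, 90)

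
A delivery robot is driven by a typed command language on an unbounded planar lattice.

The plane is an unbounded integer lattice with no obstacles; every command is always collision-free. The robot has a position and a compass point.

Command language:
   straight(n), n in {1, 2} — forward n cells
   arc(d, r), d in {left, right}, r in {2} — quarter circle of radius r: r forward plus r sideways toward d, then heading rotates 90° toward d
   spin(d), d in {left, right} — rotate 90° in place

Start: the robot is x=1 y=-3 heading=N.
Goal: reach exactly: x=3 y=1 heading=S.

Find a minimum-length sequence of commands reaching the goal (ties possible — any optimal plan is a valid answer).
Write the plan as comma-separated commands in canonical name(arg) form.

straight(2), arc(right, 2), spin(right)

from: x=1 y=-3 heading=N
step 1 (straight(2)): x=1 y=-1 heading=N
step 2 (arc(right, 2)): x=3 y=1 heading=E
step 3 (spin(right)): x=3 y=1 heading=S
shorter routes all fall short; 3 is best.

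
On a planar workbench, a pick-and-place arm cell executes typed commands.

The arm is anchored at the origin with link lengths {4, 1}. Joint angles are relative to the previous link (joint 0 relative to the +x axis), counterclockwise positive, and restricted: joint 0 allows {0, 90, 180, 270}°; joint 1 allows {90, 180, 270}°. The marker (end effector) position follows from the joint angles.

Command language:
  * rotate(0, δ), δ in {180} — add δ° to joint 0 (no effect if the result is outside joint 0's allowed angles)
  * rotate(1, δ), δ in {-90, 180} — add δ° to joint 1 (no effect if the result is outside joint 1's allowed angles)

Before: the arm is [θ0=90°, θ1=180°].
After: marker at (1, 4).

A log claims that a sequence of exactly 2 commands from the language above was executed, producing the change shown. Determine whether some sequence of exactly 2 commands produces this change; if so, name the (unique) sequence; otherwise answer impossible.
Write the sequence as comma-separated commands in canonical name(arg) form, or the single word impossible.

rotate(1, -90), rotate(1, 180)

key: order matters: swapping rotate(1, -90) and rotate(1, 180) lands elsewhere
from: [θ0=90°, θ1=180°]
[1] after rotate(1, -90): [θ0=90°, θ1=90°]
[2] after rotate(1, 180): [θ0=90°, θ1=270°]
all 9 alternatives checked — unique.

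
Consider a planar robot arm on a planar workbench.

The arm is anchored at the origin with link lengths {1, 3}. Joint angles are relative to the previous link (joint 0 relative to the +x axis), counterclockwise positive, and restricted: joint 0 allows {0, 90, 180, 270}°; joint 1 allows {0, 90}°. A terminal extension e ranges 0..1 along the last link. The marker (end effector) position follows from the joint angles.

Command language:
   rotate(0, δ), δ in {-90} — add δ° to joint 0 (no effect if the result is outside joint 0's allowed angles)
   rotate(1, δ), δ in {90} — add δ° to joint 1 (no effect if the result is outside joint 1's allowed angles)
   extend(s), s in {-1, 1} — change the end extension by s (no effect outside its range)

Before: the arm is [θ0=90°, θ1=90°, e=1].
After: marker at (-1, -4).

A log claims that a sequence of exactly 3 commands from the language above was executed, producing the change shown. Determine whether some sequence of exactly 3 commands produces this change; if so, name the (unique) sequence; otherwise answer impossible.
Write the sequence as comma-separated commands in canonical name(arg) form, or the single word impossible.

begin: [θ0=90°, θ1=90°, e=1]
[1] after rotate(0, -90): [θ0=0°, θ1=90°, e=1]
[2] after rotate(0, -90): [θ0=270°, θ1=90°, e=1]
[3] after rotate(0, -90): [θ0=180°, θ1=90°, e=1]
uniquely the one of 64 3-step routes that fits.

rotate(0, -90), rotate(0, -90), rotate(0, -90)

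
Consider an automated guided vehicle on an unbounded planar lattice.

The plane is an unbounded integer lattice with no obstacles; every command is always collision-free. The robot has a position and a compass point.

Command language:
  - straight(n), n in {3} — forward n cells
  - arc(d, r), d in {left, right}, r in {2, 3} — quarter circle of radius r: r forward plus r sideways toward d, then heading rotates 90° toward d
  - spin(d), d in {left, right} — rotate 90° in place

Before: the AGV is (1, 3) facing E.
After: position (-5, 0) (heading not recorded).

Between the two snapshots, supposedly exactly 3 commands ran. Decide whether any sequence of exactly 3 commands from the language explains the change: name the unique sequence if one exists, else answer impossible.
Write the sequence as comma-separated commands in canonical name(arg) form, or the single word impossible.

key: order matters: swapping spin(right) and straight(3) lands elsewhere
from: (1, 3) facing E
t=1 spin(right) ⇒ (1, 3) facing S
t=2 arc(right, 3) ⇒ (-2, 0) facing W
t=3 straight(3) ⇒ (-5, 0) facing W
no rival 3-sequence matches.

spin(right), arc(right, 3), straight(3)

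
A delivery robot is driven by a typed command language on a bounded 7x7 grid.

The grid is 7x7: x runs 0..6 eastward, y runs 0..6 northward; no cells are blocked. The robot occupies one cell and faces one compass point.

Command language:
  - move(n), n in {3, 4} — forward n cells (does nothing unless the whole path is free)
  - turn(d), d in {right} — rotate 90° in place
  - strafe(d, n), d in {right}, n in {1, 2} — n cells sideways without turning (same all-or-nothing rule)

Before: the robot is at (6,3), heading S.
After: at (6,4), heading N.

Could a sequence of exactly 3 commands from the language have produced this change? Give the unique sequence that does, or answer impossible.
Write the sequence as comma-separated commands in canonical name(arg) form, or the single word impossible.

turn(right), strafe(right, 1), turn(right)

key: cell and facing (now N) both changed — the 3 commands mix motion and turning
start: at (6,3), heading S
step 1 (turn(right)): at (6,3), heading W
step 2 (strafe(right, 1)): at (6,4), heading W
step 3 (turn(right)): at (6,4), heading N
no other 3-command option fits: unique.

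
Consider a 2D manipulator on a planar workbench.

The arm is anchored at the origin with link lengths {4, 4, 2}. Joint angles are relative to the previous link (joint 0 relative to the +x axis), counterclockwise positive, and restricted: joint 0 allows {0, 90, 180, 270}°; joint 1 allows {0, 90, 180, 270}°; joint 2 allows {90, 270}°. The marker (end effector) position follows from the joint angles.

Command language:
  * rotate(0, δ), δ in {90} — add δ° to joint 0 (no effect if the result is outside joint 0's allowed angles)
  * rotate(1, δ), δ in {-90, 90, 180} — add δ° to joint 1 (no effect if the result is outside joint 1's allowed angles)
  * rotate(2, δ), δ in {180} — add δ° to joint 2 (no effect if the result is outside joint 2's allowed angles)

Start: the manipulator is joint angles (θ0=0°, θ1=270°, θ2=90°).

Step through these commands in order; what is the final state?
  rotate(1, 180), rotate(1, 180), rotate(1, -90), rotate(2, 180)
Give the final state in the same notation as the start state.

joint angles (θ0=0°, θ1=180°, θ2=270°)

t0: joint angles (θ0=0°, θ1=270°, θ2=90°)
1. rotate(1, 180) → joint angles (θ0=0°, θ1=90°, θ2=90°)
2. rotate(1, 180) → joint angles (θ0=0°, θ1=270°, θ2=90°)
3. rotate(1, -90) → joint angles (θ0=0°, θ1=180°, θ2=90°)
4. rotate(2, 180) → joint angles (θ0=0°, θ1=180°, θ2=270°)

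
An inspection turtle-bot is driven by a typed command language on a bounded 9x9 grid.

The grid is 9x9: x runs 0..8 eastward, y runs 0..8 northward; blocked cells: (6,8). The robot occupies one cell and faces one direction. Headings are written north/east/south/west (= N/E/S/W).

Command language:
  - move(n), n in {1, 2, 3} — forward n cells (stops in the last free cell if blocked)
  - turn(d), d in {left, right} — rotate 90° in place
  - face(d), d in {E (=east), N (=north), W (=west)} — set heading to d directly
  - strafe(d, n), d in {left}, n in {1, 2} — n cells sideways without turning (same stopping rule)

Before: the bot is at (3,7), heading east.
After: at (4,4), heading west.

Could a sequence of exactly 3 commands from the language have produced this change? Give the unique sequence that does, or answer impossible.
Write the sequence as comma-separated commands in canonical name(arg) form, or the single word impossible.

checked all 3-command options: none fits.

impossible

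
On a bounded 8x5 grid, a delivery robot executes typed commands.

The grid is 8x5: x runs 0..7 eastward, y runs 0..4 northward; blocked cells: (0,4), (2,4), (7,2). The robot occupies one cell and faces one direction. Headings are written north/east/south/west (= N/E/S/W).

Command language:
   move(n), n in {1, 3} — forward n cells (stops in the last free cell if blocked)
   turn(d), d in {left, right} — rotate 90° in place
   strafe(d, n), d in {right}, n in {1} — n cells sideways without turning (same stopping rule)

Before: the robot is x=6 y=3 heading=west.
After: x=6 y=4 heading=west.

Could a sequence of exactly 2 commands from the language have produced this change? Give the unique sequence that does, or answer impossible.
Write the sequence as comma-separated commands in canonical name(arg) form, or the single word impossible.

strafe(right, 1), strafe(right, 1)

key: the second strafe(right, 1) runs into the grid edge before its full distance
t0: x=6 y=3 heading=west
step 1 (strafe(right, 1)): x=6 y=4 heading=west
step 2 (strafe(right, 1)): x=6 y=4 heading=west
uniquely the one of 25 2-step routes that fits.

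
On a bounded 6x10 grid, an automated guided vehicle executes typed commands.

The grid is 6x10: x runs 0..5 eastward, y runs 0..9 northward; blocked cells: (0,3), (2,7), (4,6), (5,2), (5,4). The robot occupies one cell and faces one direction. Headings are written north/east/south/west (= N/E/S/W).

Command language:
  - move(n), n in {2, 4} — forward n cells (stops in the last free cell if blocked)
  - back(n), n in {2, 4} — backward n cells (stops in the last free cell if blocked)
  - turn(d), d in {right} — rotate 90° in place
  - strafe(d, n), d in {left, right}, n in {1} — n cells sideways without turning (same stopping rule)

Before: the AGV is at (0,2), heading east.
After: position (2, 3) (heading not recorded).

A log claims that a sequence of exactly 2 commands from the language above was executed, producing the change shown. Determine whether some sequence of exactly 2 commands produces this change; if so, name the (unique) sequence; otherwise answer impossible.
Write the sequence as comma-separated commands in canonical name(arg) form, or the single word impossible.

move(2), strafe(left, 1)

key: running strafe(left, 1) before move(2) would end elsewhere — order is forced
from: at (0,2), heading east
[1] after move(2): at (2,2), heading east
[2] after strafe(left, 1): at (2,3), heading east
no other 2-command option fits: unique.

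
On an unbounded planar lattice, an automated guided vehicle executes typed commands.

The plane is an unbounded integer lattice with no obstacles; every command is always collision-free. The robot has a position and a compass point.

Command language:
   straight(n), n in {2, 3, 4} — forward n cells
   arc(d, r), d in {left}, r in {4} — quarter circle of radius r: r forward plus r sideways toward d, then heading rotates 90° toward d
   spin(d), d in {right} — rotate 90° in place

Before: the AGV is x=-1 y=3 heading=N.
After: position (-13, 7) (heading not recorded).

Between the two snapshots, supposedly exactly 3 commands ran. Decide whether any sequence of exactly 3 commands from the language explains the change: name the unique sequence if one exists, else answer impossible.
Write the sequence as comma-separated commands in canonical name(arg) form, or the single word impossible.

arc(left, 4), straight(4), straight(4)

key: running straight(4) before arc(left, 4) would end elsewhere — order is forced
start: x=-1 y=3 heading=N
t=1 arc(left, 4) ⇒ x=-5 y=7 heading=W
t=2 straight(4) ⇒ x=-9 y=7 heading=W
t=3 straight(4) ⇒ x=-13 y=7 heading=W
all 125 alternatives checked — unique.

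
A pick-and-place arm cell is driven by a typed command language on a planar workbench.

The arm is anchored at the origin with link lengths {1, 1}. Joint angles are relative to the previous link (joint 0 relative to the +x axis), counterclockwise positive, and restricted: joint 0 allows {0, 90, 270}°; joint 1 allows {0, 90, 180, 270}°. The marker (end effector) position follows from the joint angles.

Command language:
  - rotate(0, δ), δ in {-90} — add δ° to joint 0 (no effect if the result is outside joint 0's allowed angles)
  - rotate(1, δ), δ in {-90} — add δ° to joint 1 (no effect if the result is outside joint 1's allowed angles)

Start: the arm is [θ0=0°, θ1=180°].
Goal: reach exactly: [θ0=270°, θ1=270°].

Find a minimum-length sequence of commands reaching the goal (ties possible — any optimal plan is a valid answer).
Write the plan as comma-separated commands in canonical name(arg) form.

rotate(0, -90), rotate(1, -90), rotate(1, -90), rotate(1, -90)

begin: [θ0=0°, θ1=180°]
step 1 (rotate(0, -90)): [θ0=270°, θ1=180°]
step 2 (rotate(1, -90)): [θ0=270°, θ1=90°]
step 3 (rotate(1, -90)): [θ0=270°, θ1=0°]
step 4 (rotate(1, -90)): [θ0=270°, θ1=270°]
minimal: 4 command(s), checked below 4.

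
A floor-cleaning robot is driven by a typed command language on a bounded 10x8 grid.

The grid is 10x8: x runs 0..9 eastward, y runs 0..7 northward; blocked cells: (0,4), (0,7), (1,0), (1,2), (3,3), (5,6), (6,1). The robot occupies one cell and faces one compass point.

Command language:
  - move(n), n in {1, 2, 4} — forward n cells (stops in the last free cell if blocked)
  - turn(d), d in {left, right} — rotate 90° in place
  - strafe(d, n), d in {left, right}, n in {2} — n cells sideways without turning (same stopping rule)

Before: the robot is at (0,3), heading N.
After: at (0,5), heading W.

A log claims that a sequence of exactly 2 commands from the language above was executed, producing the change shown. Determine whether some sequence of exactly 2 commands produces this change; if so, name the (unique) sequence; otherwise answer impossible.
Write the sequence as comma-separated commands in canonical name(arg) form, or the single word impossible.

checked all 2-command options: none fits.

impossible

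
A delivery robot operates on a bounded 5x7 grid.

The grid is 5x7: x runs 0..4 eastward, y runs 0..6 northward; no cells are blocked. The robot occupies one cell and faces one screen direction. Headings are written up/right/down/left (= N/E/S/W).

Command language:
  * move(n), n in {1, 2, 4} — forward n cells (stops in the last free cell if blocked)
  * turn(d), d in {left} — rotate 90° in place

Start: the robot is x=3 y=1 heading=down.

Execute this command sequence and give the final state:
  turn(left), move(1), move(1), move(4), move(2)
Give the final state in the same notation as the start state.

x=4 y=1 heading=right

from: x=3 y=1 heading=down
step 1 (turn(left)): x=3 y=1 heading=right
step 2 (move(1)): x=4 y=1 heading=right
step 3 (move(1)): x=4 y=1 heading=right
step 4 (move(4)): x=4 y=1 heading=right
step 5 (move(2)): x=4 y=1 heading=right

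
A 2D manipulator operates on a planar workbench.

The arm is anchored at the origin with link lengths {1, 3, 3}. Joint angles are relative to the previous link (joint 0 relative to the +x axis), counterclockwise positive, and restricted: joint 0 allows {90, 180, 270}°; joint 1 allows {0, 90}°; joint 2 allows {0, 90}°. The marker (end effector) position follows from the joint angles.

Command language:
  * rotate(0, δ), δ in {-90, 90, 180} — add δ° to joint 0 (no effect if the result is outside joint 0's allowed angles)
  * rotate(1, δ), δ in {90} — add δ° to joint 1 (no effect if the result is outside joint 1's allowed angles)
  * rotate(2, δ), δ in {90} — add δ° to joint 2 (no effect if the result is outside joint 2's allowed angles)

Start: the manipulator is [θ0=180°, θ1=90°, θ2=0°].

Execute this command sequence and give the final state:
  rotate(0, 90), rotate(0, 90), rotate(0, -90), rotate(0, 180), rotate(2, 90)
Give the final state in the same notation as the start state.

[θ0=180°, θ1=90°, θ2=90°]

t0: [θ0=180°, θ1=90°, θ2=0°]
step 1 (rotate(0, 90)): [θ0=270°, θ1=90°, θ2=0°]
step 2 (rotate(0, 90)): [θ0=270°, θ1=90°, θ2=0°]
step 3 (rotate(0, -90)): [θ0=180°, θ1=90°, θ2=0°]
step 4 (rotate(0, 180)): [θ0=180°, θ1=90°, θ2=0°]
step 5 (rotate(2, 90)): [θ0=180°, θ1=90°, θ2=90°]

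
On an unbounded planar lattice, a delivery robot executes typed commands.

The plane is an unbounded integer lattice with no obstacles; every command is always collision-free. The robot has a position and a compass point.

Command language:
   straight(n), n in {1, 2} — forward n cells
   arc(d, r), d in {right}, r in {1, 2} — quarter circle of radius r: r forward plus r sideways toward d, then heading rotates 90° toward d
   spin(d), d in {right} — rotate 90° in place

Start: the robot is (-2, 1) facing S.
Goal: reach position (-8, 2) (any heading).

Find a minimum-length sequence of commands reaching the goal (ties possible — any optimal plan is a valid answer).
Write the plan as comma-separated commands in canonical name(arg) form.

from: (-2, 1) facing S
1. arc(right, 1) → (-3, 0) facing W
2. straight(2) → (-5, 0) facing W
3. straight(1) → (-6, 0) facing W
4. arc(right, 2) → (-8, 2) facing N
nothing shorter than 4 reaches the goal.

arc(right, 1), straight(2), straight(1), arc(right, 2)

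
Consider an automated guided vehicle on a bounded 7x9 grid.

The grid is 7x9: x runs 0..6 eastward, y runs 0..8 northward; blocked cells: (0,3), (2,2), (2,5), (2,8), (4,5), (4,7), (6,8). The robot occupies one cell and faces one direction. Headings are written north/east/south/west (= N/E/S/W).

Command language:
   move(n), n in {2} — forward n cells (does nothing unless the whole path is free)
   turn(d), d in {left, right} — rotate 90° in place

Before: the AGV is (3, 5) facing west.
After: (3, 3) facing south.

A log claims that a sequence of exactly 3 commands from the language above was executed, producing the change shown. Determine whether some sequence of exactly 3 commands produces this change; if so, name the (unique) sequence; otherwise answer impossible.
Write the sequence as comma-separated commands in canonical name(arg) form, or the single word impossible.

key: the first move(2) would hit the blocked cell at (2,5), so it does nothing
start: (3, 5) facing west
1. move(2) → (3, 5) facing west
2. turn(left) → (3, 5) facing south
3. move(2) → (3, 3) facing south
no other 3-command option fits: unique.

move(2), turn(left), move(2)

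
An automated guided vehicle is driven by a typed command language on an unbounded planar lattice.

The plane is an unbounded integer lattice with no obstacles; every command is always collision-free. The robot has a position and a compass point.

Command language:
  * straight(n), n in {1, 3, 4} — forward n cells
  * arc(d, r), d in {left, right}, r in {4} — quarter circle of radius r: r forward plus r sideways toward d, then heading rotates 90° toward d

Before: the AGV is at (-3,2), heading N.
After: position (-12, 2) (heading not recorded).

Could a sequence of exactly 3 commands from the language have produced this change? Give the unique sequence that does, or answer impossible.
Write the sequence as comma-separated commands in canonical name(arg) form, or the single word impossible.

arc(left, 4), straight(1), arc(left, 4)

initial: at (-3,2), heading N
[1] after arc(left, 4): at (-7,6), heading W
[2] after straight(1): at (-8,6), heading W
[3] after arc(left, 4): at (-12,2), heading S
all 125 alternatives checked — unique.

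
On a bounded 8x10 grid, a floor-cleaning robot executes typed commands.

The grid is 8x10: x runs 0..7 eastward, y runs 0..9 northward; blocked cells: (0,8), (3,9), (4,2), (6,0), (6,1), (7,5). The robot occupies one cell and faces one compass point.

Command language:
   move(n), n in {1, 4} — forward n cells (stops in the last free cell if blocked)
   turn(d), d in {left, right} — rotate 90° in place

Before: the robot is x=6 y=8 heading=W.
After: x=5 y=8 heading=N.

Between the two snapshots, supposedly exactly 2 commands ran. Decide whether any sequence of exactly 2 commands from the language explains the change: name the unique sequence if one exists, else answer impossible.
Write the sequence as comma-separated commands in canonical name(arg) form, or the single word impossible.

move(1), turn(right)

key: running turn(right) before move(1) would end elsewhere — order is forced
start: x=6 y=8 heading=W
t=1 move(1) ⇒ x=5 y=8 heading=W
t=2 turn(right) ⇒ x=5 y=8 heading=N
uniquely the one of 16 2-step routes that fits.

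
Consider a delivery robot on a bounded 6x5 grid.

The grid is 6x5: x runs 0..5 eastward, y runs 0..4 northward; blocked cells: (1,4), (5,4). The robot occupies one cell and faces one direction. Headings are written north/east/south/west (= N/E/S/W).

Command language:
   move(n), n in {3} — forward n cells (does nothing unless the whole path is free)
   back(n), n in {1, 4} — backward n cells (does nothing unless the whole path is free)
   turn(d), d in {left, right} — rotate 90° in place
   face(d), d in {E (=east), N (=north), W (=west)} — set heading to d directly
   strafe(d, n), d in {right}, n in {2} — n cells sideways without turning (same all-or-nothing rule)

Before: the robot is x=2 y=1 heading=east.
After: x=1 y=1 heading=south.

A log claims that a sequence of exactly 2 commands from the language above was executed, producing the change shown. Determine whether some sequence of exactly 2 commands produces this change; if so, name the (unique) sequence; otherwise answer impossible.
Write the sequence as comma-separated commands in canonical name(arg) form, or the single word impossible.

back(1), turn(right)

key: running turn(right) before back(1) would end elsewhere — order is forced
t0: x=2 y=1 heading=east
1. back(1) → x=1 y=1 heading=east
2. turn(right) → x=1 y=1 heading=south
no other 2-command option fits: unique.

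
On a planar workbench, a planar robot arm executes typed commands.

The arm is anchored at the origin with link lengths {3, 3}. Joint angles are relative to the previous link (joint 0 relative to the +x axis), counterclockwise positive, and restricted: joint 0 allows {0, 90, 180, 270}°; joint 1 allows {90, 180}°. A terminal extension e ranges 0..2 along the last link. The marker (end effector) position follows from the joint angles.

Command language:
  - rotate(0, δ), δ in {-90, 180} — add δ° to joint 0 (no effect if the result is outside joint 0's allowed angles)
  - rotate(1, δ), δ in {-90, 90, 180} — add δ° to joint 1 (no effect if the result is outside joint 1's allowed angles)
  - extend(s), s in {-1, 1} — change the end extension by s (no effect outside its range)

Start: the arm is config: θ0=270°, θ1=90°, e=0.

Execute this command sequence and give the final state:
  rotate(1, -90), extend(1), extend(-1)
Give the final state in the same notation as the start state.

config: θ0=270°, θ1=90°, e=0

initial: config: θ0=270°, θ1=90°, e=0
1. rotate(1, -90) → config: θ0=270°, θ1=90°, e=0
2. extend(1) → config: θ0=270°, θ1=90°, e=1
3. extend(-1) → config: θ0=270°, θ1=90°, e=0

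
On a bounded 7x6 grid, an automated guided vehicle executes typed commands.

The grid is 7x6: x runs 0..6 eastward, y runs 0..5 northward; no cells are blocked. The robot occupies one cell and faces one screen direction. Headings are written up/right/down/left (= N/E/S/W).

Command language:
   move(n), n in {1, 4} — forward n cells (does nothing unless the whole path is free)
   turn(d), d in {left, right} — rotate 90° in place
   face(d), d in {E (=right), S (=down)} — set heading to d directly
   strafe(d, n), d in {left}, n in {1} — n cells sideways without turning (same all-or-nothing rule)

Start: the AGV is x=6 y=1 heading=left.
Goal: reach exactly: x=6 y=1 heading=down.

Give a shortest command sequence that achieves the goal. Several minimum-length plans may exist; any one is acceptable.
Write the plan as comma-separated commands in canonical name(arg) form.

turn(left)

begin: x=6 y=1 heading=left
t=1 turn(left) ⇒ x=6 y=1 heading=down
shorter routes all fall short; 1 is best.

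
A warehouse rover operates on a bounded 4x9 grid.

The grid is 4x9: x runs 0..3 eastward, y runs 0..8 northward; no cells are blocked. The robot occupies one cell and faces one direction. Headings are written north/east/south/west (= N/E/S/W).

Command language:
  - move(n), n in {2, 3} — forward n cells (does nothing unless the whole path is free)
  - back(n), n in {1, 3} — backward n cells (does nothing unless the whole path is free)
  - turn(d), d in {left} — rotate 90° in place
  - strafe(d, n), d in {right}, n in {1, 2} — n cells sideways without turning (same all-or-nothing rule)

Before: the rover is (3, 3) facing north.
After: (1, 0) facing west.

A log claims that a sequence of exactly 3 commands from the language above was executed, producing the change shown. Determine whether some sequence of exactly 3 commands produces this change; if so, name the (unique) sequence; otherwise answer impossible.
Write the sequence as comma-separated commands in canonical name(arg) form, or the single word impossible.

back(3), turn(left), move(2)

key: running move(2) before back(3) would end elsewhere — order is forced
begin: (3, 3) facing north
step 1 (back(3)): (3, 0) facing north
step 2 (turn(left)): (3, 0) facing west
step 3 (move(2)): (1, 0) facing west
all 343 alternatives checked — unique.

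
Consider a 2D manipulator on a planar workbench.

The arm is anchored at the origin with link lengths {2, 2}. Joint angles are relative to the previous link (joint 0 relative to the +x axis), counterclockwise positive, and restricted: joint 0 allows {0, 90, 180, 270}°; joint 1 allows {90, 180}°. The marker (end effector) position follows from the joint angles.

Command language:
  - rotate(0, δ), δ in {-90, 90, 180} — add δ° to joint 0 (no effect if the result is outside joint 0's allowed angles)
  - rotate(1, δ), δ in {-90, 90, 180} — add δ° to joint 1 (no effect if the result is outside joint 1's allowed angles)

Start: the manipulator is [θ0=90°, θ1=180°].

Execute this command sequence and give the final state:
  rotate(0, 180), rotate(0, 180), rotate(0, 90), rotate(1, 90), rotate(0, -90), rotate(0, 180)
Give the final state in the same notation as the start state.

t0: [θ0=90°, θ1=180°]
step 1 (rotate(0, 180)): [θ0=270°, θ1=180°]
step 2 (rotate(0, 180)): [θ0=90°, θ1=180°]
step 3 (rotate(0, 90)): [θ0=180°, θ1=180°]
step 4 (rotate(1, 90)): [θ0=180°, θ1=180°]
step 5 (rotate(0, -90)): [θ0=90°, θ1=180°]
step 6 (rotate(0, 180)): [θ0=270°, θ1=180°]

[θ0=270°, θ1=180°]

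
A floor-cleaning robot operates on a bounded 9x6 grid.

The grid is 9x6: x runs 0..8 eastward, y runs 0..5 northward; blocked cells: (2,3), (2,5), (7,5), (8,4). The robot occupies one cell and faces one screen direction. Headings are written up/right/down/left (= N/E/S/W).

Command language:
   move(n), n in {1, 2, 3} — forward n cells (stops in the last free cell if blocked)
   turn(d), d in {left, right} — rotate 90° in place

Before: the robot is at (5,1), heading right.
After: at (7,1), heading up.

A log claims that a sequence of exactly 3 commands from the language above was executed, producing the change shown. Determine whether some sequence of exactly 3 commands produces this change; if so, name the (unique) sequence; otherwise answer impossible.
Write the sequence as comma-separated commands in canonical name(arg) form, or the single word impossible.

move(1), move(1), turn(left)

key: position moved to (7,1) AND the heading swung to N — translation plus rotation needed
t0: at (5,1), heading right
[1] after move(1): at (6,1), heading right
[2] after move(1): at (7,1), heading right
[3] after turn(left): at (7,1), heading up
uniquely the one of 125 3-step routes that fits.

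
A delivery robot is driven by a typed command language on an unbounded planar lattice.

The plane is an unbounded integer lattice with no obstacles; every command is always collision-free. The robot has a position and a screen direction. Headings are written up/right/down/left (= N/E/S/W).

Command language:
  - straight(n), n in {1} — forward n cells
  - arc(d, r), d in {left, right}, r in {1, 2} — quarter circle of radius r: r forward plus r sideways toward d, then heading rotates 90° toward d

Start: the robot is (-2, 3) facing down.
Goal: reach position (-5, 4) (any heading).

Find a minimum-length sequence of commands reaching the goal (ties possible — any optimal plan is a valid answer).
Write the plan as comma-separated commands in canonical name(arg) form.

arc(right, 1), arc(right, 2)

from: (-2, 3) facing down
1. arc(right, 1) → (-3, 2) facing left
2. arc(right, 2) → (-5, 4) facing up
minimal: 2 command(s), checked below 2.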